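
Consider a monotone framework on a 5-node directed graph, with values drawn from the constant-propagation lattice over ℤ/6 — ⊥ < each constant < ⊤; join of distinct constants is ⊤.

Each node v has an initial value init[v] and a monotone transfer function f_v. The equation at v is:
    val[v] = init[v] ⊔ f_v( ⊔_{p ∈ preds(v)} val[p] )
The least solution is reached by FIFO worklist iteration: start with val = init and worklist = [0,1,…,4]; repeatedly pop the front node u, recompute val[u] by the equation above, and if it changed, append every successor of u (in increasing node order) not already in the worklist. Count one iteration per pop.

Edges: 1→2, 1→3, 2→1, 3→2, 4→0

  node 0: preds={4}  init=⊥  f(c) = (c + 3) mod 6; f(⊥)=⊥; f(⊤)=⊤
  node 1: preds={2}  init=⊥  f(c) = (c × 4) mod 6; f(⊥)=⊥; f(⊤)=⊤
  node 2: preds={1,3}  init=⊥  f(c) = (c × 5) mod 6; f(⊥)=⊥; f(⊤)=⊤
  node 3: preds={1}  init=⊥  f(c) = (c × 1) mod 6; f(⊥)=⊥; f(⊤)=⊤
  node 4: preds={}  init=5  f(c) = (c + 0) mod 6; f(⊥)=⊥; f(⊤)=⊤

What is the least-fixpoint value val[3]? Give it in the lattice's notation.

Trace (5 dequeues):
  [1] u=0 | in 5 | out 2 | prev ⊥ | push {}
  [2] u=1 | in ⊥ | out ⊥ | ==
  [3] u=2 | in ⊥ | out ⊥ | ==
  [4] u=3 | in ⊥ | out ⊥ | ==
  [5] u=4 | in ⊥ | out 5 | ==

Converged values:
  [0] 2
  [1] ⊥
  [2] ⊥
  [3] ⊥
  [4] 5

⊥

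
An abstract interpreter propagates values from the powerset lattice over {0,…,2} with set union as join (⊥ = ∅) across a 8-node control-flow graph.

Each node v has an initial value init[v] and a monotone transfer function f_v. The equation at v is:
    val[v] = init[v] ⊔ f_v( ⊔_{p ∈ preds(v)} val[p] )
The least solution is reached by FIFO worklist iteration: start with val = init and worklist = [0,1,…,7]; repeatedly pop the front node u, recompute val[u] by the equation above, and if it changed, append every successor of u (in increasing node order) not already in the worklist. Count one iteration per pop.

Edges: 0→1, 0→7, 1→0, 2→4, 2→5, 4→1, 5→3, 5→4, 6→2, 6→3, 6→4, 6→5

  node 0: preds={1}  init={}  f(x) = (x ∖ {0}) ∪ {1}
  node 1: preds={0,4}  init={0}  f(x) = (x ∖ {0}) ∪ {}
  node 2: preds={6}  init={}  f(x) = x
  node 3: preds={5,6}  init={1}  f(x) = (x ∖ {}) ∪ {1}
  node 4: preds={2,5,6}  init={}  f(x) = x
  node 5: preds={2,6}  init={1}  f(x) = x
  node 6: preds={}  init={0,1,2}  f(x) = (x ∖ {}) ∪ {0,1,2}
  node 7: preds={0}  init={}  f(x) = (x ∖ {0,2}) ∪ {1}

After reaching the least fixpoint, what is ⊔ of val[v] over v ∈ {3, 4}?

{0,1,2}

Trace (15 dequeues):
  [1] u=0 | in {0} | out {1} | prev {} | push {}
  [2] u=1 | in {1} | out {0,1} | prev {0} | push {0}
  [3] u=2 | in {0,1,2} | out {0,1,2} | prev {} | push {}
  [4] u=3 | in {0,1,2} | out {0,1,2} | prev {1} | push {}
  [5] u=4 | in {0,1,2} | out {0,1,2} | prev {} | push {1}
  [6] u=5 | in {0,1,2} | out {0,1,2} | prev {1} | push {3,4}
  [7] u=6 | in {} | out {0,1,2} | ==
  [8] u=7 | in {1} | out {1} | prev {} | push {}
  [9] u=0 | in {0,1} | out {1} | ==
  [10] u=1 | in {0,1,2} | out {0,1,2} | prev {0,1} | push {0}
  [11] u=3 | in {0,1,2} | out {0,1,2} | ==
  [12] u=4 | in {0,1,2} | out {0,1,2} | ==
  [13] u=0 | in {0,1,2} | out {1,2} | prev {1} | push {1,7}
  [14] u=1 | in {0,1,2} | out {0,1,2} | ==
  [15] u=7 | in {1,2} | out {1} | ==

Converged values:
  [0] {1,2}
  [1] {0,1,2}
  [2] {0,1,2}
  [3] {0,1,2}
  [4] {0,1,2}
  [5] {0,1,2}
  [6] {0,1,2}
  [7] {1}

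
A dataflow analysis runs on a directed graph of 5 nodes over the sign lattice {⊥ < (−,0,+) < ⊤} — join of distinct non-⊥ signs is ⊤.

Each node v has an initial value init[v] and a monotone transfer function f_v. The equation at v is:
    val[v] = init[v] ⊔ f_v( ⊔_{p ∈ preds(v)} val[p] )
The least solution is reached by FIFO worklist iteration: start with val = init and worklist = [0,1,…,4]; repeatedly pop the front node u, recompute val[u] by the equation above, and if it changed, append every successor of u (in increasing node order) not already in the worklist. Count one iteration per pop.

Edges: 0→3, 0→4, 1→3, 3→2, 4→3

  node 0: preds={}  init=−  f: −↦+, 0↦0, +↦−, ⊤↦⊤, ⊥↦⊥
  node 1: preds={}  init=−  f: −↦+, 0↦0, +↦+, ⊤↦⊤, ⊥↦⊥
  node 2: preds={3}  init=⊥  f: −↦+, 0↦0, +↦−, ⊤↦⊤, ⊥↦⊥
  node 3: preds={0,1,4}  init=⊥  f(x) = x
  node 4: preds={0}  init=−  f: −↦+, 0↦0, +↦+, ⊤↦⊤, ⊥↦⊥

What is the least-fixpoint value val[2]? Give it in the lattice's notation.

Worklist (8 pops):
  #1 pop 0: in=⊥ → − (no change)
  #2 pop 1: in=⊥ → − (no change)
  #3 pop 2: in=⊥ → ⊥ (no change)
  #4 pop 3: in=− → − (was ⊥); enqueue [2]
  #5 pop 4: in=− → ⊤ (was −); enqueue [3]
  #6 pop 2: in=− → + (was ⊥); enqueue []
  #7 pop 3: in=⊤ → ⊤ (was −); enqueue [2]
  #8 pop 2: in=⊤ → ⊤ (was +); enqueue []

Fixpoint:
  val[0] = −
  val[1] = −
  val[2] = ⊤
  val[3] = ⊤
  val[4] = ⊤

⊤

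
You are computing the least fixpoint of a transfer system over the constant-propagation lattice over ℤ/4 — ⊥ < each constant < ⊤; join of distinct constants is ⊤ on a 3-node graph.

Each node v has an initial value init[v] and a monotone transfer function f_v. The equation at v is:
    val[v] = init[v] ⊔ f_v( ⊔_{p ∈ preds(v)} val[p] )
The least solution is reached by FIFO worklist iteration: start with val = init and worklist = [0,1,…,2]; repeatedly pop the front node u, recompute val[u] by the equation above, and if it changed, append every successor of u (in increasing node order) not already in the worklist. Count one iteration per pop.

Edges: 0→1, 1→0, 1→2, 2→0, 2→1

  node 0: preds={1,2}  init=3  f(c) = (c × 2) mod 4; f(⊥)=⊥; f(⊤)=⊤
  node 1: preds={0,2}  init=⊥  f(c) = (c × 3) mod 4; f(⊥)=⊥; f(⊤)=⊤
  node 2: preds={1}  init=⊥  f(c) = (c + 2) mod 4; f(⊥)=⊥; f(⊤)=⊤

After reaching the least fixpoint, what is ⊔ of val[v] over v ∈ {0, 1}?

Trace (9 dequeues):
  [1] u=0 | in ⊥ | out 3 | ==
  [2] u=1 | in 3 | out 1 | prev ⊥ | push {0}
  [3] u=2 | in 1 | out 3 | prev ⊥ | push {1}
  [4] u=0 | in ⊤ | out ⊤ | prev 3 | push {}
  [5] u=1 | in ⊤ | out ⊤ | prev 1 | push {0,2}
  [6] u=0 | in ⊤ | out ⊤ | ==
  [7] u=2 | in ⊤ | out ⊤ | prev 3 | push {0,1}
  [8] u=0 | in ⊤ | out ⊤ | ==
  [9] u=1 | in ⊤ | out ⊤ | ==

Converged values:
  [0] ⊤
  [1] ⊤
  [2] ⊤

⊤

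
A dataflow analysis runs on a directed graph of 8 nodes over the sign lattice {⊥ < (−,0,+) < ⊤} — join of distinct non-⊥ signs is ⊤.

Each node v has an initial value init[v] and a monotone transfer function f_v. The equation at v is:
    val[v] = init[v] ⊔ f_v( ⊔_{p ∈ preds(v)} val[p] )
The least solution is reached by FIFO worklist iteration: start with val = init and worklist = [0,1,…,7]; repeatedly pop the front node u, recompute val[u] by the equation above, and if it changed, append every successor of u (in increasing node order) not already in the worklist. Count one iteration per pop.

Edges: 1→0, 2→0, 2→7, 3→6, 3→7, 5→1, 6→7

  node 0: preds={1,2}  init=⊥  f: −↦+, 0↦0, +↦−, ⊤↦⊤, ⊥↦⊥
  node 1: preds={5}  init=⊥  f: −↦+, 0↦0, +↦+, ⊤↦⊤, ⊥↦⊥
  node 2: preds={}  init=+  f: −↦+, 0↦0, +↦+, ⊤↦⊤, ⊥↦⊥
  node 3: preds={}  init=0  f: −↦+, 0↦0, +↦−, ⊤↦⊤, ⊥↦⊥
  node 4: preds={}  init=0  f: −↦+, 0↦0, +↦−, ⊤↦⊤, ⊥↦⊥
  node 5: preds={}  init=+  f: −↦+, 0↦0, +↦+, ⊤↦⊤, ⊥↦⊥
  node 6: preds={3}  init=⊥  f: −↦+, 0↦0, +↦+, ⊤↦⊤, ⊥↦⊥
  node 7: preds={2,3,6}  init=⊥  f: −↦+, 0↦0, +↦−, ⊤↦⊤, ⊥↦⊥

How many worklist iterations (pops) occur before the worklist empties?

Worklist (9 pops):
  #1 pop 0: in=+ → − (was ⊥); enqueue []
  #2 pop 1: in=+ → + (was ⊥); enqueue [0]
  #3 pop 2: in=⊥ → + (no change)
  #4 pop 3: in=⊥ → 0 (no change)
  #5 pop 4: in=⊥ → 0 (no change)
  #6 pop 5: in=⊥ → + (no change)
  #7 pop 6: in=0 → 0 (was ⊥); enqueue []
  #8 pop 7: in=⊤ → ⊤ (was ⊥); enqueue []
  #9 pop 0: in=+ → − (no change)

Fixpoint:
  val[0] = −
  val[1] = +
  val[2] = +
  val[3] = 0
  val[4] = 0
  val[5] = +
  val[6] = 0
  val[7] = ⊤

9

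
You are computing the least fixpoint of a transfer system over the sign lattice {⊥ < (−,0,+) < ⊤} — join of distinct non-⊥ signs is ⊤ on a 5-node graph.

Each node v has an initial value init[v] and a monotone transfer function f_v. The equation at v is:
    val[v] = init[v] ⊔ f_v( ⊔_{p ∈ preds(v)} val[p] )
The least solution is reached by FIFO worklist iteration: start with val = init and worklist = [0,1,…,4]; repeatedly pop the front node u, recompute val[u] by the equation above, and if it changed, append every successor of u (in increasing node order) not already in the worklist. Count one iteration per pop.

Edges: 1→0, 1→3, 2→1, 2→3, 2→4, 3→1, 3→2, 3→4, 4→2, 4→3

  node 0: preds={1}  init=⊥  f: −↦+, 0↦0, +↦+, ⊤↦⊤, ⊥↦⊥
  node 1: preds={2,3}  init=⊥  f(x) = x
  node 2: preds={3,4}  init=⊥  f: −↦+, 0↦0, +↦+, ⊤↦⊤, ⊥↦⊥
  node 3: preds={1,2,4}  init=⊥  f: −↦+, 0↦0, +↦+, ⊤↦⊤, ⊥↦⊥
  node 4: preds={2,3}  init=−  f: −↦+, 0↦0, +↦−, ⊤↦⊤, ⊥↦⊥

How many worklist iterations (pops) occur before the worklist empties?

Worklist (11 pops):
  #1 pop 0: in=⊥ → ⊥ (no change)
  #2 pop 1: in=⊥ → ⊥ (no change)
  #3 pop 2: in=− → + (was ⊥); enqueue [1]
  #4 pop 3: in=⊤ → ⊤ (was ⊥); enqueue [2]
  #5 pop 4: in=⊤ → ⊤ (was −); enqueue [3]
  #6 pop 1: in=⊤ → ⊤ (was ⊥); enqueue [0]
  #7 pop 2: in=⊤ → ⊤ (was +); enqueue [1,4]
  #8 pop 3: in=⊤ → ⊤ (no change)
  #9 pop 0: in=⊤ → ⊤ (was ⊥); enqueue []
  #10 pop 1: in=⊤ → ⊤ (no change)
  #11 pop 4: in=⊤ → ⊤ (no change)

Fixpoint:
  val[0] = ⊤
  val[1] = ⊤
  val[2] = ⊤
  val[3] = ⊤
  val[4] = ⊤

11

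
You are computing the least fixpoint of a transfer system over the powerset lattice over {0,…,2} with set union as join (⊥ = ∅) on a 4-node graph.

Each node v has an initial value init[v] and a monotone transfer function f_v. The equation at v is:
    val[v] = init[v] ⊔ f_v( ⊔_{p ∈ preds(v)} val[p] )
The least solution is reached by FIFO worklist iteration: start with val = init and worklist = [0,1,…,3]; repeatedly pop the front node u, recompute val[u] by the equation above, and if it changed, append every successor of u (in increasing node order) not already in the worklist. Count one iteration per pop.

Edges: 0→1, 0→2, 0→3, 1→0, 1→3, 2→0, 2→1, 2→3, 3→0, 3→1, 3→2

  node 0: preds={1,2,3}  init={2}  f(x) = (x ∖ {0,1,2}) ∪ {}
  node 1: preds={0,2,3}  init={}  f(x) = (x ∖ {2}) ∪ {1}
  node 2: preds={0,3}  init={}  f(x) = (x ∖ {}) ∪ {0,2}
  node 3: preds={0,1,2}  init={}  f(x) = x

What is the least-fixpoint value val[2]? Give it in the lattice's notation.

Worklist (10 pops):
  #1 pop 0: in={} → {2} (no change)
  #2 pop 1: in={2} → {1} (was {}); enqueue [0]
  #3 pop 2: in={2} → {0,2} (was {}); enqueue [1]
  #4 pop 3: in={0,1,2} → {0,1,2} (was {}); enqueue [2]
  #5 pop 0: in={0,1,2} → {2} (no change)
  #6 pop 1: in={0,1,2} → {0,1} (was {1}); enqueue [0,3]
  #7 pop 2: in={0,1,2} → {0,1,2} (was {0,2}); enqueue [1]
  #8 pop 0: in={0,1,2} → {2} (no change)
  #9 pop 3: in={0,1,2} → {0,1,2} (no change)
  #10 pop 1: in={0,1,2} → {0,1} (no change)

Fixpoint:
  val[0] = {2}
  val[1] = {0,1}
  val[2] = {0,1,2}
  val[3] = {0,1,2}

{0,1,2}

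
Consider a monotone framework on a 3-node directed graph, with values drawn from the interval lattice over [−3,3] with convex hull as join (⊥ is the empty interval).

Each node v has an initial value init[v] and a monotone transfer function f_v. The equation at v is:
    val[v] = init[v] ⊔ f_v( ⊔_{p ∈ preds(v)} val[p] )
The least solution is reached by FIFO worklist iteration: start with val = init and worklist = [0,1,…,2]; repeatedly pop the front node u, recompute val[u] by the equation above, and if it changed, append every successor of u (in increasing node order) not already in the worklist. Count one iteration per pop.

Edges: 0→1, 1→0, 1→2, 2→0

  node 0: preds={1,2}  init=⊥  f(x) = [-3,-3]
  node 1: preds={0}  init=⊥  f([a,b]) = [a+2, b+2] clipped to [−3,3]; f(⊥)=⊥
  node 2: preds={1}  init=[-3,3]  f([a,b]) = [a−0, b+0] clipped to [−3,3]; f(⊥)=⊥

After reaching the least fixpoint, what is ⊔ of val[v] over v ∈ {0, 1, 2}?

Worklist (4 pops):
  #1 pop 0: in=[-3,3] → [-3,-3] (was ⊥); enqueue []
  #2 pop 1: in=[-3,-3] → [-1,-1] (was ⊥); enqueue [0]
  #3 pop 2: in=[-1,-1] → [-3,3] (no change)
  #4 pop 0: in=[-3,3] → [-3,-3] (no change)

Fixpoint:
  val[0] = [-3,-3]
  val[1] = [-1,-1]
  val[2] = [-3,3]

[-3,3]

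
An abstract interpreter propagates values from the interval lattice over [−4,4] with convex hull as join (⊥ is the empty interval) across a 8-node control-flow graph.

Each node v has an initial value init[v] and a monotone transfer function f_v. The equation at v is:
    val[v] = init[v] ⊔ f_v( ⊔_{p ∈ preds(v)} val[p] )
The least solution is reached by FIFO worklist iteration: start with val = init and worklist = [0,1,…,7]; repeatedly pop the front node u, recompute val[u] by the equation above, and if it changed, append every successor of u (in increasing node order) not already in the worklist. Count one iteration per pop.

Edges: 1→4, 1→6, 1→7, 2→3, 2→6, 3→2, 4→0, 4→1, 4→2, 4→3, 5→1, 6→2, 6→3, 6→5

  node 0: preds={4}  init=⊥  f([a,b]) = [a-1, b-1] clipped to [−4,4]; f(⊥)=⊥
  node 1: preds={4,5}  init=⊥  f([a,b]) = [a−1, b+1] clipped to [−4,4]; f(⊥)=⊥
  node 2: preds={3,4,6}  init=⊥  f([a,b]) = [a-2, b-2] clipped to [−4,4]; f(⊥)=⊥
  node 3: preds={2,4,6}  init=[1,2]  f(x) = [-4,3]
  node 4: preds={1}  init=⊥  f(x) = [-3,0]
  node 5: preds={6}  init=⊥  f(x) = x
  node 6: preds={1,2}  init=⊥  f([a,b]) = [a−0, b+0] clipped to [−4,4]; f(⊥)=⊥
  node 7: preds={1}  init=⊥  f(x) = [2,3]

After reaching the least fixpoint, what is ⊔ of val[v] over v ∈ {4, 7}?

[-3,3]

Worklist (43 pops):
  #1 pop 0: in=⊥ → ⊥ (no change)
  #2 pop 1: in=⊥ → ⊥ (no change)
  #3 pop 2: in=[1,2] → [-1,0] (was ⊥); enqueue []
  #4 pop 3: in=[-1,0] → [-4,3] (was [1,2]); enqueue [2]
  #5 pop 4: in=⊥ → [-3,0] (was ⊥); enqueue [0,1,3]
  #6 pop 5: in=⊥ → ⊥ (no change)
  #7 pop 6: in=[-1,0] → [-1,0] (was ⊥); enqueue [5]
  #8 pop 7: in=⊥ → [2,3] (was ⊥); enqueue []
  #9 pop 2: in=[-4,3] → [-4,1] (was [-1,0]); enqueue [6]
  #10 pop 0: in=[-3,0] → [-4,-1] (was ⊥); enqueue []
  #11 pop 1: in=[-3,0] → [-4,1] (was ⊥); enqueue [4,7]
  #12 pop 3: in=[-4,1] → [-4,3] (no change)
  #13 pop 5: in=[-1,0] → [-1,0] (was ⊥); enqueue [1]
  #14 pop 6: in=[-4,1] → [-4,1] (was [-1,0]); enqueue [2,3,5]
  #15 pop 4: in=[-4,1] → [-3,0] (no change)
  #16 pop 7: in=[-4,1] → [2,3] (no change)
  #17 pop 1: in=[-3,0] → [-4,1] (no change)
  #18 pop 2: in=[-4,3] → [-4,1] (no change)
  #19 pop 3: in=[-4,1] → [-4,3] (no change)
  #20 pop 5: in=[-4,1] → [-4,1] (was [-1,0]); enqueue [1]
  #21 pop 1: in=[-4,1] → [-4,2] (was [-4,1]); enqueue [4,6,7]
  #22 pop 4: in=[-4,2] → [-3,0] (no change)
  #23 pop 6: in=[-4,2] → [-4,2] (was [-4,1]); enqueue [2,3,5]
  #24 pop 7: in=[-4,2] → [2,3] (no change)
  #25 pop 2: in=[-4,3] → [-4,1] (no change)
  #26 pop 3: in=[-4,2] → [-4,3] (no change)
  #27 pop 5: in=[-4,2] → [-4,2] (was [-4,1]); enqueue [1]
  #28 pop 1: in=[-4,2] → [-4,3] (was [-4,2]); enqueue [4,6,7]
  #29 pop 4: in=[-4,3] → [-3,0] (no change)
  #30 pop 6: in=[-4,3] → [-4,3] (was [-4,2]); enqueue [2,3,5]
  #31 pop 7: in=[-4,3] → [2,3] (no change)
  #32 pop 2: in=[-4,3] → [-4,1] (no change)
  #33 pop 3: in=[-4,3] → [-4,3] (no change)
  #34 pop 5: in=[-4,3] → [-4,3] (was [-4,2]); enqueue [1]
  #35 pop 1: in=[-4,3] → [-4,4] (was [-4,3]); enqueue [4,6,7]
  #36 pop 4: in=[-4,4] → [-3,0] (no change)
  #37 pop 6: in=[-4,4] → [-4,4] (was [-4,3]); enqueue [2,3,5]
  #38 pop 7: in=[-4,4] → [2,3] (no change)
  #39 pop 2: in=[-4,4] → [-4,2] (was [-4,1]); enqueue [6]
  #40 pop 3: in=[-4,4] → [-4,3] (no change)
  #41 pop 5: in=[-4,4] → [-4,4] (was [-4,3]); enqueue [1]
  #42 pop 6: in=[-4,4] → [-4,4] (no change)
  #43 pop 1: in=[-4,4] → [-4,4] (no change)

Fixpoint:
  val[0] = [-4,-1]
  val[1] = [-4,4]
  val[2] = [-4,2]
  val[3] = [-4,3]
  val[4] = [-3,0]
  val[5] = [-4,4]
  val[6] = [-4,4]
  val[7] = [2,3]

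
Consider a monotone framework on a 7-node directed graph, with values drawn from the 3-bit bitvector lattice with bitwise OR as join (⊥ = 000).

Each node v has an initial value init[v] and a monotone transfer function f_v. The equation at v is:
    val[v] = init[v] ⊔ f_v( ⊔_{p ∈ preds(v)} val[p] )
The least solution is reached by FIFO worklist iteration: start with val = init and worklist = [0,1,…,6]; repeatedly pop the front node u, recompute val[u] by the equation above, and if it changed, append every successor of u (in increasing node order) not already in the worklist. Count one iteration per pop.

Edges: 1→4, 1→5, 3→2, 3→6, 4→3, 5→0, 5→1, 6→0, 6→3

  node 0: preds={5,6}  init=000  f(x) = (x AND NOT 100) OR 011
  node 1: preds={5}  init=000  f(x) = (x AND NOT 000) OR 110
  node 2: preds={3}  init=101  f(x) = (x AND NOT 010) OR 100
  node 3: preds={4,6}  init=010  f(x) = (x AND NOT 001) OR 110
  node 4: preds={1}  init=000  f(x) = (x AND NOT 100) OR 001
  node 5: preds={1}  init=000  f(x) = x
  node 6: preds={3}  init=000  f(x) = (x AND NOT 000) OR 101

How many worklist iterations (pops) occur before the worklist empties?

Worklist (11 pops):
  #1 pop 0: in=000 → 011 (was 000); enqueue []
  #2 pop 1: in=000 → 110 (was 000); enqueue []
  #3 pop 2: in=010 → 101 (no change)
  #4 pop 3: in=000 → 110 (was 010); enqueue [2]
  #5 pop 4: in=110 → 011 (was 000); enqueue [3]
  #6 pop 5: in=110 → 110 (was 000); enqueue [0,1]
  #7 pop 6: in=110 → 111 (was 000); enqueue []
  #8 pop 2: in=110 → 101 (no change)
  #9 pop 3: in=111 → 110 (no change)
  #10 pop 0: in=111 → 011 (no change)
  #11 pop 1: in=110 → 110 (no change)

Fixpoint:
  val[0] = 011
  val[1] = 110
  val[2] = 101
  val[3] = 110
  val[4] = 011
  val[5] = 110
  val[6] = 111

11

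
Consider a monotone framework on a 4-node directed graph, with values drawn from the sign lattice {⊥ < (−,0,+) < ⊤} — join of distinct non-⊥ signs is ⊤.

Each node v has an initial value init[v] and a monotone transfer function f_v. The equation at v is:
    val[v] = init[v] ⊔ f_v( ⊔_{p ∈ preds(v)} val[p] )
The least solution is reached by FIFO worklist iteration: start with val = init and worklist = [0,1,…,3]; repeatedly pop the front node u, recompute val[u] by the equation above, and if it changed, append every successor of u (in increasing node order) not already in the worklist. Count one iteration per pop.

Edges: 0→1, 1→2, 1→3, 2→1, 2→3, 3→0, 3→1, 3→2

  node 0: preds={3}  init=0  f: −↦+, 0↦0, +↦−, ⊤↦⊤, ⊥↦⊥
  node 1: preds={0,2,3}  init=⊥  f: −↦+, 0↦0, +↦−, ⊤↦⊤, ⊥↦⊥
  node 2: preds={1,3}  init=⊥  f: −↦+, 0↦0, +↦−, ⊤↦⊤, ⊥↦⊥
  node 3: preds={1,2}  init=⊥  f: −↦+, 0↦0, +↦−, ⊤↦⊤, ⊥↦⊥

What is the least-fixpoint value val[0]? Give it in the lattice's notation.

0

Trace (7 dequeues):
  [1] u=0 | in ⊥ | out 0 | ==
  [2] u=1 | in 0 | out 0 | prev ⊥ | push {}
  [3] u=2 | in 0 | out 0 | prev ⊥ | push {1}
  [4] u=3 | in 0 | out 0 | prev ⊥ | push {0,2}
  [5] u=1 | in 0 | out 0 | ==
  [6] u=0 | in 0 | out 0 | ==
  [7] u=2 | in 0 | out 0 | ==

Converged values:
  [0] 0
  [1] 0
  [2] 0
  [3] 0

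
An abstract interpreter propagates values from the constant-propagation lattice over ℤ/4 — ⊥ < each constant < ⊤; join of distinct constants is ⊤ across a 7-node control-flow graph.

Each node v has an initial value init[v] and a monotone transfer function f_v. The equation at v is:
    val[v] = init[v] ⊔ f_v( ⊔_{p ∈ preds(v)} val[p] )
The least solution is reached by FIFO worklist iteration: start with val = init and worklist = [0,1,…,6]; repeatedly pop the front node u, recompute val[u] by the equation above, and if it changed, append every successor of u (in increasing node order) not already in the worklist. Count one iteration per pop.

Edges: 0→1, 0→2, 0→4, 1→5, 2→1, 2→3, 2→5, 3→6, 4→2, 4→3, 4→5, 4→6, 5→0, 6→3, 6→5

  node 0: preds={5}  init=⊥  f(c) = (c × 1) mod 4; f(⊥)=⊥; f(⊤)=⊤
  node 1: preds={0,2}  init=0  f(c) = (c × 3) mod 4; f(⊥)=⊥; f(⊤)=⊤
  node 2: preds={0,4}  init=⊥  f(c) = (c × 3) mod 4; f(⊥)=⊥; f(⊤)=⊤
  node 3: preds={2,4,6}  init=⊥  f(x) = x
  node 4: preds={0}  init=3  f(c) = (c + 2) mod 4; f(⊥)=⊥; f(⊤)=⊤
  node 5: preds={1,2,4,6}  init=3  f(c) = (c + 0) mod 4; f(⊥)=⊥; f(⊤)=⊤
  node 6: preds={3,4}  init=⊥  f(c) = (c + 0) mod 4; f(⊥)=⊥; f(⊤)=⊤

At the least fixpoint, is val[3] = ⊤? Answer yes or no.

yes

Trace (15 dequeues):
  [1] u=0 | in 3 | out 3 | prev ⊥ | push {}
  [2] u=1 | in 3 | out ⊤ | prev 0 | push {}
  [3] u=2 | in 3 | out 1 | prev ⊥ | push {1}
  [4] u=3 | in ⊤ | out ⊤ | prev ⊥ | push {}
  [5] u=4 | in 3 | out ⊤ | prev 3 | push {2,3}
  [6] u=5 | in ⊤ | out ⊤ | prev 3 | push {0}
  [7] u=6 | in ⊤ | out ⊤ | prev ⊥ | push {5}
  [8] u=1 | in ⊤ | out ⊤ | ==
  [9] u=2 | in ⊤ | out ⊤ | prev 1 | push {1}
  [10] u=3 | in ⊤ | out ⊤ | ==
  [11] u=0 | in ⊤ | out ⊤ | prev 3 | push {2,4}
  [12] u=5 | in ⊤ | out ⊤ | ==
  [13] u=1 | in ⊤ | out ⊤ | ==
  [14] u=2 | in ⊤ | out ⊤ | ==
  [15] u=4 | in ⊤ | out ⊤ | ==

Converged values:
  [0] ⊤
  [1] ⊤
  [2] ⊤
  [3] ⊤
  [4] ⊤
  [5] ⊤
  [6] ⊤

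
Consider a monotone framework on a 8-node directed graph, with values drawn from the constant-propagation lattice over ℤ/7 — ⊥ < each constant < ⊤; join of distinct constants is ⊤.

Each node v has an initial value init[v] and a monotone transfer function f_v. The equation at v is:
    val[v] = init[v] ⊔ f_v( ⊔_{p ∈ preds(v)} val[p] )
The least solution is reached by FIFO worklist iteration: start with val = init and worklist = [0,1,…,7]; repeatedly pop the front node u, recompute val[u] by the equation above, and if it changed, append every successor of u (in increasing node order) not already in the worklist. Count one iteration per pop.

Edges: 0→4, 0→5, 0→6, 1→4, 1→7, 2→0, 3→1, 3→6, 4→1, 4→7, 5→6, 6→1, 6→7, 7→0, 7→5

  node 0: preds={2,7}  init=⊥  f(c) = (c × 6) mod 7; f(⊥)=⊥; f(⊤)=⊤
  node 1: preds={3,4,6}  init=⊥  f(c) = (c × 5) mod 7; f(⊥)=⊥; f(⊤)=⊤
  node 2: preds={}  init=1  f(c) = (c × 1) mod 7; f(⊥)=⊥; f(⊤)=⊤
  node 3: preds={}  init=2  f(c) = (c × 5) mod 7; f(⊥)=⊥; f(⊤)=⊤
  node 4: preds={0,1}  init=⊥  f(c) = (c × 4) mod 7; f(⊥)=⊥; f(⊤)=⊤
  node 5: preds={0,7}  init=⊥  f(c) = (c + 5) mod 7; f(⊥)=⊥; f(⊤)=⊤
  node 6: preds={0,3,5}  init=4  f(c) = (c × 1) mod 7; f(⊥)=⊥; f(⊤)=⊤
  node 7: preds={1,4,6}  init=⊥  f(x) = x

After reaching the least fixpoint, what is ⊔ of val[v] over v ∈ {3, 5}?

Iteration log — 13 steps:
  step 1. node 0  ⊔preds=1  new=6  old=⊥  +wl: 
  step 2. node 1  ⊔preds=⊤  new=⊤  old=⊥  +wl: 
  step 3. node 2  ⊔preds=⊥  new=1  stable
  step 4. node 3  ⊔preds=⊥  new=2  stable
  step 5. node 4  ⊔preds=⊤  new=⊤  old=⊥  +wl: 1
  step 6. node 5  ⊔preds=6  new=4  old=⊥  +wl: 
  step 7. node 6  ⊔preds=⊤  new=⊤  old=4  +wl: 
  step 8. node 7  ⊔preds=⊤  new=⊤  old=⊥  +wl: 0,5
  step 9. node 1  ⊔preds=⊤  new=⊤  stable
  step 10. node 0  ⊔preds=⊤  new=⊤  old=6  +wl: 4,6
  step 11. node 5  ⊔preds=⊤  new=⊤  old=4  +wl: 
  step 12. node 4  ⊔preds=⊤  new=⊤  stable
  step 13. node 6  ⊔preds=⊤  new=⊤  stable

Least fixpoint reached:
  node 0: ⊤
  node 1: ⊤
  node 2: 1
  node 3: 2
  node 4: ⊤
  node 5: ⊤
  node 6: ⊤
  node 7: ⊤

⊤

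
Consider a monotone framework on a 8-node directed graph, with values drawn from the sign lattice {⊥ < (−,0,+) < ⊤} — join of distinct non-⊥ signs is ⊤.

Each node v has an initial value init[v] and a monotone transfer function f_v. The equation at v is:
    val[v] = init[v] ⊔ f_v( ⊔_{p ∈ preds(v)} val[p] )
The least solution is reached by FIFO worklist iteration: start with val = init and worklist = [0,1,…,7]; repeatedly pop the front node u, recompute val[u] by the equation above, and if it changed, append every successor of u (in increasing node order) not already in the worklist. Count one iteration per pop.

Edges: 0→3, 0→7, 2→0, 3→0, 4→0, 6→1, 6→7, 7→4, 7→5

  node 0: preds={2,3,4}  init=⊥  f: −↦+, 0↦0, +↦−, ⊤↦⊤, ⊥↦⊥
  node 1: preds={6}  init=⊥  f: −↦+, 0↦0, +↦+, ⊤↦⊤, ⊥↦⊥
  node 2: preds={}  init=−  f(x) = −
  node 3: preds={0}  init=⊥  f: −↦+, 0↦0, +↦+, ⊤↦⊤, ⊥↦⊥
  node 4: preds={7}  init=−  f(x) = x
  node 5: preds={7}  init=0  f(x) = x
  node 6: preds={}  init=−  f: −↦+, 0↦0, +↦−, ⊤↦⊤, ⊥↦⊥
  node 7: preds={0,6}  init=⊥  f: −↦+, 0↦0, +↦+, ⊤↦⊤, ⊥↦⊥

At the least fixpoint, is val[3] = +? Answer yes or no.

Iteration log — 14 steps:
  step 1. node 0  ⊔preds=−  new=+  old=⊥  +wl: 
  step 2. node 1  ⊔preds=−  new=+  old=⊥  +wl: 
  step 3. node 2  ⊔preds=⊥  new=−  stable
  step 4. node 3  ⊔preds=+  new=+  old=⊥  +wl: 0
  step 5. node 4  ⊔preds=⊥  new=−  stable
  step 6. node 5  ⊔preds=⊥  new=0  stable
  step 7. node 6  ⊔preds=⊥  new=−  stable
  step 8. node 7  ⊔preds=⊤  new=⊤  old=⊥  +wl: 4,5
  step 9. node 0  ⊔preds=⊤  new=⊤  old=+  +wl: 3,7
  step 10. node 4  ⊔preds=⊤  new=⊤  old=−  +wl: 0
  step 11. node 5  ⊔preds=⊤  new=⊤  old=0  +wl: 
  step 12. node 3  ⊔preds=⊤  new=⊤  old=+  +wl: 
  step 13. node 7  ⊔preds=⊤  new=⊤  stable
  step 14. node 0  ⊔preds=⊤  new=⊤  stable

Least fixpoint reached:
  node 0: ⊤
  node 1: +
  node 2: −
  node 3: ⊤
  node 4: ⊤
  node 5: ⊤
  node 6: −
  node 7: ⊤

no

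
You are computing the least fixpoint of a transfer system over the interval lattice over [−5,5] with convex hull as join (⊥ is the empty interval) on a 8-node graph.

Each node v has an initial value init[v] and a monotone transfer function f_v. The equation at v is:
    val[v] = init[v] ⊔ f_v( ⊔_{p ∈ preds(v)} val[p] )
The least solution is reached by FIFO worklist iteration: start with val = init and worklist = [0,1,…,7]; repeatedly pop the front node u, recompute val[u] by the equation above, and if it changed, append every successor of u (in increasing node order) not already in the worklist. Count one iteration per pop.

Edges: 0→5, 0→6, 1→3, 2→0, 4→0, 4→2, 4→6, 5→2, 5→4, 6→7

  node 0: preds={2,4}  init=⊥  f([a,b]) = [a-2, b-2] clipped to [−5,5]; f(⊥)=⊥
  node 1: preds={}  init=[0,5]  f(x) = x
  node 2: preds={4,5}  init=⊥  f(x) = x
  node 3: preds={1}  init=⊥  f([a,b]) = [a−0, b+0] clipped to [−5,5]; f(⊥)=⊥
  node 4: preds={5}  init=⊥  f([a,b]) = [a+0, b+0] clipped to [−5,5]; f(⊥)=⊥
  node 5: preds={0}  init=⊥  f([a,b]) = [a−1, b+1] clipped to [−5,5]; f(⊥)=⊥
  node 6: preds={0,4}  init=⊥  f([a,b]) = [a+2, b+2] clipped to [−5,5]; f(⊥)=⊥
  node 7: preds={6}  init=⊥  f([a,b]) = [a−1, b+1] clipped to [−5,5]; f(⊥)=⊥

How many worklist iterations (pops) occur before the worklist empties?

8

Iteration log — 8 steps:
  step 1. node 0  ⊔preds=⊥  new=⊥  stable
  step 2. node 1  ⊔preds=⊥  new=[0,5]  stable
  step 3. node 2  ⊔preds=⊥  new=⊥  stable
  step 4. node 3  ⊔preds=[0,5]  new=[0,5]  old=⊥  +wl: 
  step 5. node 4  ⊔preds=⊥  new=⊥  stable
  step 6. node 5  ⊔preds=⊥  new=⊥  stable
  step 7. node 6  ⊔preds=⊥  new=⊥  stable
  step 8. node 7  ⊔preds=⊥  new=⊥  stable

Least fixpoint reached:
  node 0: ⊥
  node 1: [0,5]
  node 2: ⊥
  node 3: [0,5]
  node 4: ⊥
  node 5: ⊥
  node 6: ⊥
  node 7: ⊥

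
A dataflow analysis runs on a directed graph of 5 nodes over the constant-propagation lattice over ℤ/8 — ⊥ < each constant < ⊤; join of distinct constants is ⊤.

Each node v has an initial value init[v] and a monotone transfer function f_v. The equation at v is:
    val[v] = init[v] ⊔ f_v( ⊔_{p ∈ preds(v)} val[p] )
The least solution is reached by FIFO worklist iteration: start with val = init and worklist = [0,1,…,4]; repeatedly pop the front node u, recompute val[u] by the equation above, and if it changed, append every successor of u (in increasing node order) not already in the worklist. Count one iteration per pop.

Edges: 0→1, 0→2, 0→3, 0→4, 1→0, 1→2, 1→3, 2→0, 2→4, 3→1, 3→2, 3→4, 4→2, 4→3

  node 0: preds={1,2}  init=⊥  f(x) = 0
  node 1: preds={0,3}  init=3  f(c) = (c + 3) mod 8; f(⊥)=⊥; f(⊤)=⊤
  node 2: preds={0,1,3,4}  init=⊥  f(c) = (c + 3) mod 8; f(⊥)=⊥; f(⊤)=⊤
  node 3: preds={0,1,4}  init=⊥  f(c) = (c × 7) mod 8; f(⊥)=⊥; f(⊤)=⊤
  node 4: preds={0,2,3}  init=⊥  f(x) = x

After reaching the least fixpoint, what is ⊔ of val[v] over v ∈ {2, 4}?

Trace (10 dequeues):
  [1] u=0 | in 3 | out 0 | prev ⊥ | push {}
  [2] u=1 | in 0 | out 3 | ==
  [3] u=2 | in ⊤ | out ⊤ | prev ⊥ | push {0}
  [4] u=3 | in ⊤ | out ⊤ | prev ⊥ | push {1,2}
  [5] u=4 | in ⊤ | out ⊤ | prev ⊥ | push {3}
  [6] u=0 | in ⊤ | out 0 | ==
  [7] u=1 | in ⊤ | out ⊤ | prev 3 | push {0}
  [8] u=2 | in ⊤ | out ⊤ | ==
  [9] u=3 | in ⊤ | out ⊤ | ==
  [10] u=0 | in ⊤ | out 0 | ==

Converged values:
  [0] 0
  [1] ⊤
  [2] ⊤
  [3] ⊤
  [4] ⊤

⊤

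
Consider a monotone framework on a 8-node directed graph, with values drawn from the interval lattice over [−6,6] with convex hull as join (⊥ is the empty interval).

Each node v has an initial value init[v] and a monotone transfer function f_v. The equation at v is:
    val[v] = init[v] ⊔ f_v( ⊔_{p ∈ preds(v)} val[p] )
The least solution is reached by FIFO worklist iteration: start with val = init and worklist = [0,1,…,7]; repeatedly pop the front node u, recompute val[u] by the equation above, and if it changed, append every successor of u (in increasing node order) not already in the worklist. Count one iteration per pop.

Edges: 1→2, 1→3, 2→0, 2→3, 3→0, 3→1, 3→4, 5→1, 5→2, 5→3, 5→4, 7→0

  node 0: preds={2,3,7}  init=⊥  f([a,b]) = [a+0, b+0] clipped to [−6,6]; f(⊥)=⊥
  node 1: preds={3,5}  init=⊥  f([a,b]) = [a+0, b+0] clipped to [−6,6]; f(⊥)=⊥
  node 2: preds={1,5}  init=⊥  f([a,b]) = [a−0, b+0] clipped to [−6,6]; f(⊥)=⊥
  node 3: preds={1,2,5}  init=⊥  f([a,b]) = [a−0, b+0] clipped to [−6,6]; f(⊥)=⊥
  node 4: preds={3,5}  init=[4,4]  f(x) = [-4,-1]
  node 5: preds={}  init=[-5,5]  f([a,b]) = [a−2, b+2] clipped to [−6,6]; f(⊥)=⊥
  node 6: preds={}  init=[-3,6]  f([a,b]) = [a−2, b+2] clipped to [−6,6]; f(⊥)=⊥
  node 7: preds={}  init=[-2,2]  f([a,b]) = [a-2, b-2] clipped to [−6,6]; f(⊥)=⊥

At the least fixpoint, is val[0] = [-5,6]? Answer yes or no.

Trace (10 dequeues):
  [1] u=0 | in [-2,2] | out [-2,2] | prev ⊥ | push {}
  [2] u=1 | in [-5,5] | out [-5,5] | prev ⊥ | push {}
  [3] u=2 | in [-5,5] | out [-5,5] | prev ⊥ | push {0}
  [4] u=3 | in [-5,5] | out [-5,5] | prev ⊥ | push {1}
  [5] u=4 | in [-5,5] | out [-4,4] | prev [4,4] | push {}
  [6] u=5 | in ⊥ | out [-5,5] | ==
  [7] u=6 | in ⊥ | out [-3,6] | ==
  [8] u=7 | in ⊥ | out [-2,2] | ==
  [9] u=0 | in [-5,5] | out [-5,5] | prev [-2,2] | push {}
  [10] u=1 | in [-5,5] | out [-5,5] | ==

Converged values:
  [0] [-5,5]
  [1] [-5,5]
  [2] [-5,5]
  [3] [-5,5]
  [4] [-4,4]
  [5] [-5,5]
  [6] [-3,6]
  [7] [-2,2]

no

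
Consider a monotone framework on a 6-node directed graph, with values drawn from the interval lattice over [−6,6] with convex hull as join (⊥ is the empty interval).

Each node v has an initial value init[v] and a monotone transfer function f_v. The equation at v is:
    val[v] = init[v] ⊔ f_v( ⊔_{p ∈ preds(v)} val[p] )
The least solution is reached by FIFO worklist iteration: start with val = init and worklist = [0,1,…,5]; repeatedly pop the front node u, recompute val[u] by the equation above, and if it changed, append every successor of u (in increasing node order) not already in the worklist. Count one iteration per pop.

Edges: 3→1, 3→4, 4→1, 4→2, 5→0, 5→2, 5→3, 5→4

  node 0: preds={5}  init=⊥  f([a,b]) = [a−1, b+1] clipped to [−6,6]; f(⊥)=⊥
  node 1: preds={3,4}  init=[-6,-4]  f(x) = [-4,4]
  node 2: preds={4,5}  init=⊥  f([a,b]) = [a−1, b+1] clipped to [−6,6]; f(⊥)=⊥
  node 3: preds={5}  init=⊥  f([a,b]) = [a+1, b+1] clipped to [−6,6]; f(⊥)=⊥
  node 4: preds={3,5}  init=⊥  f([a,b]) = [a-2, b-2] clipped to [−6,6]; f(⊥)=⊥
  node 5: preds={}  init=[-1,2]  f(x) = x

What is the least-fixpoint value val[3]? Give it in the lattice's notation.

Iteration log — 8 steps:
  step 1. node 0  ⊔preds=[-1,2]  new=[-2,3]  old=⊥  +wl: 
  step 2. node 1  ⊔preds=⊥  new=[-6,4]  old=[-6,-4]  +wl: 
  step 3. node 2  ⊔preds=[-1,2]  new=[-2,3]  old=⊥  +wl: 
  step 4. node 3  ⊔preds=[-1,2]  new=[0,3]  old=⊥  +wl: 1
  step 5. node 4  ⊔preds=[-1,3]  new=[-3,1]  old=⊥  +wl: 2
  step 6. node 5  ⊔preds=⊥  new=[-1,2]  stable
  step 7. node 1  ⊔preds=[-3,3]  new=[-6,4]  stable
  step 8. node 2  ⊔preds=[-3,2]  new=[-4,3]  old=[-2,3]  +wl: 

Least fixpoint reached:
  node 0: [-2,3]
  node 1: [-6,4]
  node 2: [-4,3]
  node 3: [0,3]
  node 4: [-3,1]
  node 5: [-1,2]

[0,3]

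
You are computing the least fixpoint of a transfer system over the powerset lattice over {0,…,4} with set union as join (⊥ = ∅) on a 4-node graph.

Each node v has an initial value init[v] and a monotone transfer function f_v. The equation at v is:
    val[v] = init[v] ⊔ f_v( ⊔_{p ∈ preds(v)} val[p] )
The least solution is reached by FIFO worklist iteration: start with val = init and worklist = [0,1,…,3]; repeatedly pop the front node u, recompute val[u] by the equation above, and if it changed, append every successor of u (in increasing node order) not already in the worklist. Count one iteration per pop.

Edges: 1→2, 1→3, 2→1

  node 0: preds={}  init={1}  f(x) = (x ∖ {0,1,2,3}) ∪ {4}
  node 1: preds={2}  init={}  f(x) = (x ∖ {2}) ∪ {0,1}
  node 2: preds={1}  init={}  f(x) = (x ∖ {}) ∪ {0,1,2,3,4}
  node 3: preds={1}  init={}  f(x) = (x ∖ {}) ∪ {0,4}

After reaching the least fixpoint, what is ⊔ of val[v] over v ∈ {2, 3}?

Trace (7 dequeues):
  [1] u=0 | in {} | out {1,4} | prev {1} | push {}
  [2] u=1 | in {} | out {0,1} | prev {} | push {}
  [3] u=2 | in {0,1} | out {0,1,2,3,4} | prev {} | push {1}
  [4] u=3 | in {0,1} | out {0,1,4} | prev {} | push {}
  [5] u=1 | in {0,1,2,3,4} | out {0,1,3,4} | prev {0,1} | push {2,3}
  [6] u=2 | in {0,1,3,4} | out {0,1,2,3,4} | ==
  [7] u=3 | in {0,1,3,4} | out {0,1,3,4} | prev {0,1,4} | push {}

Converged values:
  [0] {1,4}
  [1] {0,1,3,4}
  [2] {0,1,2,3,4}
  [3] {0,1,3,4}

{0,1,2,3,4}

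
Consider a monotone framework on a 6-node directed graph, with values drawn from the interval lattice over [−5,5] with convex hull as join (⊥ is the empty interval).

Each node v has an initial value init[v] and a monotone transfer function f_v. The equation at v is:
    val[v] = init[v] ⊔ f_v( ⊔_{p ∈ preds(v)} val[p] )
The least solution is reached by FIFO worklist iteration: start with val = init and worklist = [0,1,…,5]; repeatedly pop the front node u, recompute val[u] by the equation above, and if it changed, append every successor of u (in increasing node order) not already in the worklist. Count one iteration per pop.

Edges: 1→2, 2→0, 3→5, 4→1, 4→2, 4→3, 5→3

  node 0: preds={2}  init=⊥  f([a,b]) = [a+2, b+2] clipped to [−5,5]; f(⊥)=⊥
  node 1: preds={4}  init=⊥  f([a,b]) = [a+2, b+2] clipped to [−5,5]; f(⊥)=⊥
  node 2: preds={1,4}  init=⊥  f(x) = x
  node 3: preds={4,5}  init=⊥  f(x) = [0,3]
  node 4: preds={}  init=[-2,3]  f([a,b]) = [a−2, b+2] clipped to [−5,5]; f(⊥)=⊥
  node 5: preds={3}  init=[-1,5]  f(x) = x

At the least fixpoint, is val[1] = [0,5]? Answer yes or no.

yes

Iteration log — 7 steps:
  step 1. node 0  ⊔preds=⊥  new=⊥  stable
  step 2. node 1  ⊔preds=[-2,3]  new=[0,5]  old=⊥  +wl: 
  step 3. node 2  ⊔preds=[-2,5]  new=[-2,5]  old=⊥  +wl: 0
  step 4. node 3  ⊔preds=[-2,5]  new=[0,3]  old=⊥  +wl: 
  step 5. node 4  ⊔preds=⊥  new=[-2,3]  stable
  step 6. node 5  ⊔preds=[0,3]  new=[-1,5]  stable
  step 7. node 0  ⊔preds=[-2,5]  new=[0,5]  old=⊥  +wl: 

Least fixpoint reached:
  node 0: [0,5]
  node 1: [0,5]
  node 2: [-2,5]
  node 3: [0,3]
  node 4: [-2,3]
  node 5: [-1,5]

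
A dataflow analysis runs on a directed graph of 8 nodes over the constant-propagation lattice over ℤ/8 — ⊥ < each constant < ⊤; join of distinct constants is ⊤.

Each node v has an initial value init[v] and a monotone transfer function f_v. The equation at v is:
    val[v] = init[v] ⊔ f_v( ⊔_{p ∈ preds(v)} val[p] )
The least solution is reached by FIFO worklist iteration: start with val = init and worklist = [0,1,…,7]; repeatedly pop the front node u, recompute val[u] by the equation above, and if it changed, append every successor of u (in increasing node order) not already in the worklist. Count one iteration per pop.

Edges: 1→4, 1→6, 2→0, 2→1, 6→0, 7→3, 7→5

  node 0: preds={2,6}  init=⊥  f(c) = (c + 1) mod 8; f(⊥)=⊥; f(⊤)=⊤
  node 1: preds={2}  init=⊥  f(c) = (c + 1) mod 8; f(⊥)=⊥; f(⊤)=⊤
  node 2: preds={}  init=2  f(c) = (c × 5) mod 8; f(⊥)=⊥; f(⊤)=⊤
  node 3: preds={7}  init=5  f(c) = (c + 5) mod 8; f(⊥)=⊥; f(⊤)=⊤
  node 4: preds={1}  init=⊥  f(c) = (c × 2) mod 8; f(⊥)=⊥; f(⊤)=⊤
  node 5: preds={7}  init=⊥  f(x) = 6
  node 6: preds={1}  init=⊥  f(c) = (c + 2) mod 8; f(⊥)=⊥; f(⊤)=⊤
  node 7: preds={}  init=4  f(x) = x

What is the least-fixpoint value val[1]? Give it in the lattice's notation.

Iteration log — 9 steps:
  step 1. node 0  ⊔preds=2  new=3  old=⊥  +wl: 
  step 2. node 1  ⊔preds=2  new=3  old=⊥  +wl: 
  step 3. node 2  ⊔preds=⊥  new=2  stable
  step 4. node 3  ⊔preds=4  new=⊤  old=5  +wl: 
  step 5. node 4  ⊔preds=3  new=6  old=⊥  +wl: 
  step 6. node 5  ⊔preds=4  new=6  old=⊥  +wl: 
  step 7. node 6  ⊔preds=3  new=5  old=⊥  +wl: 0
  step 8. node 7  ⊔preds=⊥  new=4  stable
  step 9. node 0  ⊔preds=⊤  new=⊤  old=3  +wl: 

Least fixpoint reached:
  node 0: ⊤
  node 1: 3
  node 2: 2
  node 3: ⊤
  node 4: 6
  node 5: 6
  node 6: 5
  node 7: 4

3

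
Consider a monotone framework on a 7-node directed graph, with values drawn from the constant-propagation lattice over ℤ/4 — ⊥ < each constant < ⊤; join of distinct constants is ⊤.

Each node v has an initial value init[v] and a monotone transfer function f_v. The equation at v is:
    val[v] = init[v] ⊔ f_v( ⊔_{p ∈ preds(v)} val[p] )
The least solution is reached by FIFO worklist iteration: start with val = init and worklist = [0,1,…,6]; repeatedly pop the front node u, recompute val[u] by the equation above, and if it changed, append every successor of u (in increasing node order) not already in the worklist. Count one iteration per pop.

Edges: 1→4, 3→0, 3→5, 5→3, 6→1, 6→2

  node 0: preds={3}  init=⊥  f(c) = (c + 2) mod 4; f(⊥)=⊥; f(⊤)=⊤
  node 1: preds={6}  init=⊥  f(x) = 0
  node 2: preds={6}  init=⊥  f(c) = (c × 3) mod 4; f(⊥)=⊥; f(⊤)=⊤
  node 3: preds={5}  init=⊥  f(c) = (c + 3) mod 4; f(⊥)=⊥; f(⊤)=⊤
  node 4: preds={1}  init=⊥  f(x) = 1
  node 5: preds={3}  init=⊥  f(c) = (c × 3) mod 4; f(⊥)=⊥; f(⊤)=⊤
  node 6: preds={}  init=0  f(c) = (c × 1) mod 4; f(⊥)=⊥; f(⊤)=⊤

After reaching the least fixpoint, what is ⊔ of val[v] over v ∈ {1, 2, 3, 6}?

Trace (7 dequeues):
  [1] u=0 | in ⊥ | out ⊥ | ==
  [2] u=1 | in 0 | out 0 | prev ⊥ | push {}
  [3] u=2 | in 0 | out 0 | prev ⊥ | push {}
  [4] u=3 | in ⊥ | out ⊥ | ==
  [5] u=4 | in 0 | out 1 | prev ⊥ | push {}
  [6] u=5 | in ⊥ | out ⊥ | ==
  [7] u=6 | in ⊥ | out 0 | ==

Converged values:
  [0] ⊥
  [1] 0
  [2] 0
  [3] ⊥
  [4] 1
  [5] ⊥
  [6] 0

0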